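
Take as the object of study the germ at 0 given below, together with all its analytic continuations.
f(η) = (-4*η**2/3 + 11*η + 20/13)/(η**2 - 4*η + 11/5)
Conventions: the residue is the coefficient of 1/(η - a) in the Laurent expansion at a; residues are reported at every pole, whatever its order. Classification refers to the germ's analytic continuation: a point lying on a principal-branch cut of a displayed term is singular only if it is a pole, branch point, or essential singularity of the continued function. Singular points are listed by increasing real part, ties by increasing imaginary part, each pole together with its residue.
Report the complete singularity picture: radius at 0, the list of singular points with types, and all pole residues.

Radius of convergence at 0: 2 - (3/5)*sqrt(5).
At 2 - (3/5)*sqrt(5): a pole of order 1; residue 17/6 - (1541/585)*sqrt(5).
At 2 + (3/5)*sqrt(5): a pole of order 1; residue 17/6 + (1541/585)*sqrt(5).

Denominator factor (η**2 - 4*η + 11/5): discriminant 36/5, real irrational roots 2 + (3/5)*sqrt(5) and 2 - (3/5)*sqrt(5); poles of order 1, moduli 2 + (3/5)*sqrt(5) and 2 - (3/5)*sqrt(5).
The radius of convergence is the smallest modulus among the singular points: 2 - (3/5)*sqrt(5).
The factor η**2 - 4*η + 11/5 splits as (η - a)(η - a') with a = 2 - (3/5)*sqrt(5), a' = 2 + (3/5)*sqrt(5). At the order-1 pole a set g(η) = (η - a)*f(η) = [-4*η**2/3 + 11*η + 20/13] / (η - a').
Simple pole: residue = g(a) at a = 2 - (3/5)*sqrt(5), which is 17/6 - (1541/585)*sqrt(5).
The factor η**2 - 4*η + 11/5 splits as (η - a)(η - a') with a = 2 + (3/5)*sqrt(5), a' = 2 - (3/5)*sqrt(5). At the order-1 pole a set g(η) = (η - a)*f(η) = [-4*η**2/3 + 11*η + 20/13] / (η - a').
Simple pole: residue = g(a) at a = 2 + (3/5)*sqrt(5), which is 17/6 + (1541/585)*sqrt(5).
List the singular points by increasing real part (a conjugate pair: the negative imaginary part first).


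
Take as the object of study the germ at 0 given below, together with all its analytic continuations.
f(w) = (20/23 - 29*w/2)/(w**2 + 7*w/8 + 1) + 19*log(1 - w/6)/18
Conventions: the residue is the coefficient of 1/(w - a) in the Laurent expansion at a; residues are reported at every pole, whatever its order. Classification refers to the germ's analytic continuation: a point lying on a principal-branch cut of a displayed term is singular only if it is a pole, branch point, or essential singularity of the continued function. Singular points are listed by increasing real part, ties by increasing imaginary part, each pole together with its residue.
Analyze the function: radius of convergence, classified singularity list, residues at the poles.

Denominator factor (w**2 + 7*w/8 + 1): discriminant -207/64, complex-conjugate roots (-7/16) + ((3/16)*sqrt(23))*i and (-7/16) - ((3/16)*sqrt(23))*i; poles of order 1, moduli 1 and 1.
Branch term (19/18)*log(1 - w/(6)): its argument vanishes at w = 6, a logarithmic branch point, modulus 6.
The radius of convergence is the smallest modulus among the singular points: 1.
The branch term is analytic at (-7/16) - ((3/16)*sqrt(23))*i and contributes nothing to the residue; only the rational part matters.
The factor w**2 + 7*w/8 + 1 splits as (w - a)(w - a') with a = (-7/16) - ((3/16)*sqrt(23))*i, a' = (-7/16) + ((3/16)*sqrt(23))*i. At the order-1 pole a set g(w) = (w - a)*(rational part) = [20/23 - 29*w/2] / (w - a').
Simple pole: residue = g(a) at a = (-7/16) - ((3/16)*sqrt(23))*i, which is (-29/4) + ((5309/6348)*sqrt(23))*i.
The branch term is analytic at (-7/16) + ((3/16)*sqrt(23))*i and contributes nothing to the residue; only the rational part matters.
The factor w**2 + 7*w/8 + 1 splits as (w - a)(w - a') with a = (-7/16) + ((3/16)*sqrt(23))*i, a' = (-7/16) - ((3/16)*sqrt(23))*i. At the order-1 pole a set g(w) = (w - a)*(rational part) = [20/23 - 29*w/2] / (w - a').
Simple pole: residue = g(a) at a = (-7/16) + ((3/16)*sqrt(23))*i, which is (-29/4) - ((5309/6348)*sqrt(23))*i.
List the singular points by increasing real part (a conjugate pair: the negative imaginary part first).

Radius of convergence at 0: 1.
At (-7/16) - ((3/16)*sqrt(23))*i: a pole of order 1; residue (-29/4) + ((5309/6348)*sqrt(23))*i.
At (-7/16) + ((3/16)*sqrt(23))*i: a pole of order 1; residue (-29/4) - ((5309/6348)*sqrt(23))*i.
At 6: a logarithmic branch point.


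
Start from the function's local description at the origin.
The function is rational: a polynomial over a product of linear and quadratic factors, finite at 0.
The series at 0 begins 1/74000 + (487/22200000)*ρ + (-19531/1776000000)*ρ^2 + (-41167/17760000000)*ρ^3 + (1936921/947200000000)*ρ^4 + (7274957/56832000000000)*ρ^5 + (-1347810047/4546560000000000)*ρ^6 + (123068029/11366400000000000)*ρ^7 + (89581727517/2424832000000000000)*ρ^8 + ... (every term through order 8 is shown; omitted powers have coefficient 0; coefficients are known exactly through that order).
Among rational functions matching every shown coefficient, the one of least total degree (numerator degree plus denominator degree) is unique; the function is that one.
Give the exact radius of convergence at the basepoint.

The radius of convergence is sqrt(10).

No rational of total degree below 7 reproduces all 9 coefficients; solving the [1/6] Pade equations on them gives f(ρ) = (4*ρ/15 + 5/37)/((ρ + 10)**2*(ρ**2 + 3*ρ/4 + 10)**2), whose expansion matches every shown term.
Denominator factor (ρ**2 + 3*ρ/4 + 10)^2: discriminant -631/16, complex-conjugate roots (-3/8) + ((1/8)*sqrt(631))*i and (-3/8) - ((1/8)*sqrt(631))*i; poles of order 2, moduli sqrt(10) and sqrt(10).
Denominator factor (ρ + 10)^2: pole of order 2 at -10, modulus 10.
The radius of convergence is the smallest modulus among the singular points: sqrt(10).


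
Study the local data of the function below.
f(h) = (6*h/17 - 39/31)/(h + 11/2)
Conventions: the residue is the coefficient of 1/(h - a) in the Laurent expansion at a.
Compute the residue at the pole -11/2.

The residue is -1686/527.

At the order-1 pole -11/2 set g(h) = (h - (-11/2))*f(h) = 6*h/17 - 39/31.
Simple pole: residue = g(a) at a = -11/2, which is -1686/527.


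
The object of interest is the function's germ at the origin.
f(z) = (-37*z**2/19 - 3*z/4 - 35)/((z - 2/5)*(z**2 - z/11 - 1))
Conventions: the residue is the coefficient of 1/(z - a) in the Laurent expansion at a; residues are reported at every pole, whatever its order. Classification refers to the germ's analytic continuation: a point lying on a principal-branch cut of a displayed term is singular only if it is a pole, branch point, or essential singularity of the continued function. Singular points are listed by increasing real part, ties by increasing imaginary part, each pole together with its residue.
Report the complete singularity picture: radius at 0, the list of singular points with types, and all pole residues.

Denominator factor (z**2 - z/11 - 1): discriminant 485/121, real irrational roots 1/22 + (1/22)*sqrt(485) and 1/22 - (1/22)*sqrt(485); poles of order 1, moduli 1/22 + (1/22)*sqrt(485) and -1/22 + (1/22)*sqrt(485).
Denominator factor (z - 2/5): pole of order 1 at 2/5, modulus 2/5.
The radius of convergence is the smallest modulus among the singular points: 2/5.
The factor z**2 - z/11 - 1 splits as (z - a)(z - a') with a = 1/22 - (1/22)*sqrt(485), a' = 1/22 + (1/22)*sqrt(485). At the order-1 pole a set g(z) = (z - a)*f(z) = [(-37*z**2/19 - 3*z/4 - 35)/(z - 2/5)] / (z - a').
Simple pole: residue = g(a) at a = 1/22 - (1/22)*sqrt(485), which is -20525/964 + (161429/444163)*sqrt(485).
At the order-1 pole 2/5 set g(z) = (z - (2/5))*f(z) = (-37*z**2/19 - 3*z/4 - 35)/(z**2 - z/11 - 1).
Simple pole: residue = g(a) at a = 2/5, which is 372141/9158.
The factor z**2 - z/11 - 1 splits as (z - a)(z - a') with a = 1/22 + (1/22)*sqrt(485), a' = 1/22 - (1/22)*sqrt(485). At the order-1 pole a set g(z) = (z - a)*f(z) = [(-37*z**2/19 - 3*z/4 - 35)/(z - 2/5)] / (z - a').
Simple pole: residue = g(a) at a = 1/22 + (1/22)*sqrt(485), which is -20525/964 - (161429/444163)*sqrt(485).
List the singular points by increasing real part (a conjugate pair: the negative imaginary part first).

Radius of convergence at 0: 2/5.
At 1/22 - (1/22)*sqrt(485): a pole of order 1; residue -20525/964 + (161429/444163)*sqrt(485).
At 2/5: a pole of order 1; residue 372141/9158.
At 1/22 + (1/22)*sqrt(485): a pole of order 1; residue -20525/964 - (161429/444163)*sqrt(485).


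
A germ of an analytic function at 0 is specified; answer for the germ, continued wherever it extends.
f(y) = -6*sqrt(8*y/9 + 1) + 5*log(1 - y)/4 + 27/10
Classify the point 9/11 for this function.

There is no denominator, hence no pole anywhere.
Branch term log(1 - y/(1)): argument at 9/11 is 2/11, nonzero, so 9/11 is not its branch point (a point on a principal cut is still regular for the continued germ).
Branch term sqrt(1 - y/(-9/8)): argument at 9/11 is 19/11, nonzero, so 9/11 is not its branch point (a point on a principal cut is still regular for the continued germ).
So the germ continues analytically to 9/11.

The point is a regular point.


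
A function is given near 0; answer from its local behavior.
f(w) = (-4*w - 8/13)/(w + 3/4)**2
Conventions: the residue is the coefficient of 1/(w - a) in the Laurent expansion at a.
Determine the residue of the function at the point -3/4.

The residue is -4.

At the order-2 pole -3/4 set g(w) = (w - (-3/4))^2*f(w) = -4*w - 8/13.
Order-2 pole: residue = g'(a); g'(-3/4) = -4, so the residue is -4.


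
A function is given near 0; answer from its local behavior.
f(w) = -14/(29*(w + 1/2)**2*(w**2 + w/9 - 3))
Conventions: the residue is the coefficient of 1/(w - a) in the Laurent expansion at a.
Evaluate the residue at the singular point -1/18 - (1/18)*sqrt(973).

The factor w**2 + w/9 - 3 splits as (w - a)(w - a') with a = -1/18 - (1/18)*sqrt(973), a' = -1/18 + (1/18)*sqrt(973). At the order-1 pole a set g(w) = (w - a)*f(w) = [-14/(29*(w + 1/2)**2)] / (w - a').
Simple pole: residue = g(a) at a = -1/18 - (1/18)*sqrt(973), which is 8064/295829 + (74664/41120231)*sqrt(973).

The residue is 8064/295829 + (74664/41120231)*sqrt(973).


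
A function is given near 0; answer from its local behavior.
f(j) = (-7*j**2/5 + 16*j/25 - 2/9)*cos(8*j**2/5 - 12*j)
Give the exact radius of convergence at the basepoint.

The factor cos(8*j**2/5 - 12*j) is entire and contributes no finite singular point.
The polynomial part has no poles.
No finite singular points: the Taylor series at 0 converges everywhere.

The radius of convergence is infinite.


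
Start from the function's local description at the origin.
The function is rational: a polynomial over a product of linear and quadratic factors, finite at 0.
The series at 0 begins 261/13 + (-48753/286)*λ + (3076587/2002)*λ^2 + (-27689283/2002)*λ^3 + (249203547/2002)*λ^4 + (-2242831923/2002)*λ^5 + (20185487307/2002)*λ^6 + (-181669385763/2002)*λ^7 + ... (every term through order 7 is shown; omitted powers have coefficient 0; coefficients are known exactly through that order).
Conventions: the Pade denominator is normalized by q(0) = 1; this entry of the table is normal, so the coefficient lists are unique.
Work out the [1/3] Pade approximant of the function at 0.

The Pade approximant has numerator coefficients [261/13, 13513747869/25432984654]; denominator coefficients [1, 9846103929/1156044757, -4888354900/1156044757, 8603504624/8092313299].

Taylor coefficients needed (read off): a_0 = 261/13, a_1 = -48753/286, a_2 = 3076587/2002, a_3 = -27689283/2002, a_4 = 249203547/2002.
Write the denominator as Q(λ) = 1 + q1*λ + q2*λ^2 + q3*λ^3. Requiring Q*f - P = O(λ^5) with deg P <= 1 kills the coefficients of λ^2..λ^4 in Q*f:
  λ^2: a_2 + q1*a_1 + q2*a_0 = 0, i.e. 3076587/2002 + (-48753/286)*q1 + (261/13)*q2 = 0.
  λ^3: a_3 + q1*a_2 + q2*a_1 + q3*a_0 = 0, i.e. -27689283/2002 + (3076587/2002)*q1 + (-48753/286)*q2 + (261/13)*q3 = 0.
  λ^4: a_4 + q1*a_3 + q2*a_2 + q3*a_1 = 0, i.e. 249203547/2002 + (-27689283/2002)*q1 + (3076587/2002)*q2 + (-48753/286)*q3 = 0.
Solving this linear system: q1 = 9846103929/1156044757, q2 = -4888354900/1156044757, q3 = 8603504624/8092313299.
The numerator is Q*f truncated at degree 1: P0 = a_0 = 261/13; P1 = a_1 + q1*a_0 = 13513747869/25432984654.


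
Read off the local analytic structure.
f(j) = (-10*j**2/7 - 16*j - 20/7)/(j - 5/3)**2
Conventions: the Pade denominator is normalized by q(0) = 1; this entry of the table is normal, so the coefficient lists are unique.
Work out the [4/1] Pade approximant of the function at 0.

The Pade approximant has numerator coefficients [-36/35, -33752/5425, -89042/27125, -178084/135625, -267126/678125]; denominator coefficients [1, -1048/1395].

Taylor coefficients needed (expand at 0): a_0 = -36/35, a_1 = -1224/175, a_2 = -1494/175, a_3 = -33804/4375, a_4 = -135594/21875, a_5 = -509328/109375.
Write the denominator as Q(j) = 1 + q1*j. Requiring Q*f - P = O(j^6) with deg P <= 4 kills the coefficients of j^5..j^5 in Q*f:
  j^5: a_5 + q1*a_4 = 0, i.e. -509328/109375 + (-135594/21875)*q1 = 0.
Solving this linear system: q1 = -1048/1395.
The numerator is Q*f truncated at degree 4: P0 = a_0 = -36/35; P1 = a_1 + q1*a_0 = -33752/5425; P2 = a_2 + q1*a_1 = -89042/27125; P3 = a_3 + q1*a_2 = -178084/135625; P4 = a_4 + q1*a_3 = -267126/678125.


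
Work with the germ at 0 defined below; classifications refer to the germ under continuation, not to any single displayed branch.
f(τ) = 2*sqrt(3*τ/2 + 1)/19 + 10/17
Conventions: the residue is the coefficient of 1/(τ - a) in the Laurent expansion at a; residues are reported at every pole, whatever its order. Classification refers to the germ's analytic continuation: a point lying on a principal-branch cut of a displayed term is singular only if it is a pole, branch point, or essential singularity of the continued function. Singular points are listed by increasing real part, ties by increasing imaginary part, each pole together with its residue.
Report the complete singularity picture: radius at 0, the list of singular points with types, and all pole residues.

Radius of convergence at 0: 2/3.
At -2/3: an algebraic (square-root) branch point.

Branch term (2/19)*sqrt(1 - τ/(-2/3)): its argument vanishes at τ = -2/3, a square-root branch point, modulus 2/3.
The radius of convergence is the smallest modulus among the singular points: 2/3.


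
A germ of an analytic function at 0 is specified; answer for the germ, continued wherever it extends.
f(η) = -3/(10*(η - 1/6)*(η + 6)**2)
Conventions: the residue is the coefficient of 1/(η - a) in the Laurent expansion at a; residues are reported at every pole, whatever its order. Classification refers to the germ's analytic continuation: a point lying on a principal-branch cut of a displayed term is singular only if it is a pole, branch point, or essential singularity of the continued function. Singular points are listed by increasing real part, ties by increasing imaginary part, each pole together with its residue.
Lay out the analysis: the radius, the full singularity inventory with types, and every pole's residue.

Radius of convergence at 0: 1/6.
At -6: a pole of order 2; residue 54/6845.
At 1/6: a pole of order 1; residue -54/6845.

Denominator factor (η + 6)^2: pole of order 2 at -6, modulus 6.
Denominator factor (η - 1/6): pole of order 1 at 1/6, modulus 1/6.
The radius of convergence is the smallest modulus among the singular points: 1/6.
At the order-2 pole -6 set g(η) = (η - (-6))^2*f(η) = -3/(10*(η - 1/6)).
Order-2 pole: residue = g'(a); g'(-6) = 54/6845, so the residue is 54/6845.
At the order-1 pole 1/6 set g(η) = (η - (1/6))*f(η) = -3/(10*(η + 6)**2).
Simple pole: residue = g(a) at a = 1/6, which is -54/6845.
List the singular points by increasing real part (a conjugate pair: the negative imaginary part first).


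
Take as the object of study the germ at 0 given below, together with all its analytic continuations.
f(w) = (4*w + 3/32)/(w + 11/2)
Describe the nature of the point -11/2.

The point is a pole of order 1.

The denominator factor w + 11/2 vanishes at -11/2 and appears to the power 1; the numerator there equals -701/32, nonzero, and no other factor vanishes.
Hence a pole whose order is the multiplicity, 1.


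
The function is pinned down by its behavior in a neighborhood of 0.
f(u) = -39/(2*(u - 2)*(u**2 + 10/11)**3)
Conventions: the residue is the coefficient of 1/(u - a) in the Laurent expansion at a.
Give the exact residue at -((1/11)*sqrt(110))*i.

The residue is (17303/209952) + ((50645881/209952000)*sqrt(110))*i.

The factor u**2 + 10/11 splits as (u - a)(u - a') with a = -((1/11)*sqrt(110))*i, a' = ((1/11)*sqrt(110))*i. At the order-3 pole a set g(u) = (u - a)^3*f(u) = [-39/(2*(u - 2))] / (u - a')^3.
Order-3 pole: residue = g''(a)/2; g''(-((1/11)*sqrt(110))*i) = (17303/104976) + ((50645881/104976000)*sqrt(110))*i, so the residue is (17303/209952) + ((50645881/209952000)*sqrt(110))*i.


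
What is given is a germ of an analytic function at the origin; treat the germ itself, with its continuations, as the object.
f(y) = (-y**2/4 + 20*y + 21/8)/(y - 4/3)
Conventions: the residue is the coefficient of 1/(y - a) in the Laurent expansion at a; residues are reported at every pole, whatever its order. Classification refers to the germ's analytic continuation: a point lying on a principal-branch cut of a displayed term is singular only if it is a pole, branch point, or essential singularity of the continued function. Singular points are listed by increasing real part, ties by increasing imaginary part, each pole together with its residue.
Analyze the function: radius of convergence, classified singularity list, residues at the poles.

Radius of convergence at 0: 4/3.
At 4/3: a pole of order 1; residue 2077/72.

Denominator factor (y - 4/3): pole of order 1 at 4/3, modulus 4/3.
The radius of convergence is the smallest modulus among the singular points: 4/3.
At the order-1 pole 4/3 set g(y) = (y - (4/3))*f(y) = -y**2/4 + 20*y + 21/8.
Simple pole: residue = g(a) at a = 4/3, which is 2077/72.


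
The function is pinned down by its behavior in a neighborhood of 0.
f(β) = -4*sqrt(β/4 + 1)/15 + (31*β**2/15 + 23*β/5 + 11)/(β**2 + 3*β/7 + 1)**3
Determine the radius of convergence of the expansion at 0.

The radius of convergence is 1.

Denominator factor (β**2 + 3*β/7 + 1)^3: discriminant -187/49, complex-conjugate roots (-3/14) + ((1/14)*sqrt(187))*i and (-3/14) - ((1/14)*sqrt(187))*i; poles of order 3, moduli 1 and 1.
Branch term (-4/15)*sqrt(1 - β/(-4)): its argument vanishes at β = -4, a square-root branch point, modulus 4.
The radius of convergence is the smallest modulus among the singular points: 1.


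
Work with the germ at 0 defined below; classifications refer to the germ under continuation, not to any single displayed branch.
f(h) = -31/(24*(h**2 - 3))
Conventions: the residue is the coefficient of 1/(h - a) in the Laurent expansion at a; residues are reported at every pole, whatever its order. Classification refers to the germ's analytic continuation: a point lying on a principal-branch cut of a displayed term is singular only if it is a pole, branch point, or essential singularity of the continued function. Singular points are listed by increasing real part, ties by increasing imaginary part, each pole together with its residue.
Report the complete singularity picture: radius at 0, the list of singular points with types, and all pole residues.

Radius of convergence at 0: sqrt(3).
At -sqrt(3): a pole of order 1; residue (31/144)*sqrt(3).
At sqrt(3): a pole of order 1; residue -(31/144)*sqrt(3).

Denominator factor (h**2 - 3): discriminant 12, real irrational roots sqrt(3) and -sqrt(3); poles of order 1, moduli sqrt(3) and sqrt(3).
The radius of convergence is the smallest modulus among the singular points: sqrt(3).
The factor h**2 - 3 splits as (h - a)(h - a') with a = -sqrt(3), a' = sqrt(3). At the order-1 pole a set g(h) = (h - a)*f(h) = [-31/24] / (h - a').
Simple pole: residue = g(a) at a = -sqrt(3), which is (31/144)*sqrt(3).
The factor h**2 - 3 splits as (h - a)(h - a') with a = sqrt(3), a' = -sqrt(3). At the order-1 pole a set g(h) = (h - a)*f(h) = [-31/24] / (h - a').
Simple pole: residue = g(a) at a = sqrt(3), which is -(31/144)*sqrt(3).
List the singular points by increasing real part (a conjugate pair: the negative imaginary part first).


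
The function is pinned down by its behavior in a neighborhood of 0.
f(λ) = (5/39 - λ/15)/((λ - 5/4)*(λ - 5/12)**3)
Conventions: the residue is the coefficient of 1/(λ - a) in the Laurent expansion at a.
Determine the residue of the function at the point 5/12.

At the order-3 pole 5/12 set g(λ) = (λ - (5/12))^3*f(λ) = (5/39 - λ/15)/(λ - 5/4).
Order-3 pole: residue = g''(a)/2; g''(5/12) = -252/1625, so the residue is -126/1625.

The residue is -126/1625.


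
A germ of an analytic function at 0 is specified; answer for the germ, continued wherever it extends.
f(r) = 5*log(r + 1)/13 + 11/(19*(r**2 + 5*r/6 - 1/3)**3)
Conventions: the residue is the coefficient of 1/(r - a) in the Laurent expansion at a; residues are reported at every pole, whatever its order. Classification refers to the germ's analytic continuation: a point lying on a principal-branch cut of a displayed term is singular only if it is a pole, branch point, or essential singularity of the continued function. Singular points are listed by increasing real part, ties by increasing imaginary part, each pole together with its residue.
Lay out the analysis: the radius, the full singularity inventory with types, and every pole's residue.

Denominator factor (r**2 + 5*r/6 - 1/3)^3: discriminant 73/36, real irrational roots -5/12 + (1/12)*sqrt(73) and -5/12 - (1/12)*sqrt(73); poles of order 3, moduli -5/12 + (1/12)*sqrt(73) and 5/12 + (1/12)*sqrt(73).
Branch term (5/13)*log(1 - r/(-1)): its argument vanishes at r = -1, a logarithmic branch point, modulus 1.
The radius of convergence is the smallest modulus among the singular points: -5/12 + (1/12)*sqrt(73).
The branch term is analytic at -5/12 - (1/12)*sqrt(73) and contributes nothing to the residue; only the rational part matters.
The factor r**2 + 5*r/6 - 1/3 splits as (r - a)(r - a') with a = -5/12 - (1/12)*sqrt(73), a' = -5/12 + (1/12)*sqrt(73). At the order-3 pole a set g(r) = (r - a)^3*(rational part) = [11/19] / (r - a')^3.
Order-3 pole: residue = g''(a)/2; g''(-5/12 - (1/12)*sqrt(73)) = -(1026432/7391323)*sqrt(73), so the residue is -(513216/7391323)*sqrt(73).
The branch term is analytic at -5/12 + (1/12)*sqrt(73) and contributes nothing to the residue; only the rational part matters.
The factor r**2 + 5*r/6 - 1/3 splits as (r - a)(r - a') with a = -5/12 + (1/12)*sqrt(73), a' = -5/12 - (1/12)*sqrt(73). At the order-3 pole a set g(r) = (r - a)^3*(rational part) = [11/19] / (r - a')^3.
Order-3 pole: residue = g''(a)/2; g''(-5/12 + (1/12)*sqrt(73)) = (1026432/7391323)*sqrt(73), so the residue is (513216/7391323)*sqrt(73).
List the singular points by increasing real part (a conjugate pair: the negative imaginary part first).

Radius of convergence at 0: -5/12 + (1/12)*sqrt(73).
At -5/12 - (1/12)*sqrt(73): a pole of order 3; residue -(513216/7391323)*sqrt(73).
At -1: a logarithmic branch point.
At -5/12 + (1/12)*sqrt(73): a pole of order 3; residue (513216/7391323)*sqrt(73).


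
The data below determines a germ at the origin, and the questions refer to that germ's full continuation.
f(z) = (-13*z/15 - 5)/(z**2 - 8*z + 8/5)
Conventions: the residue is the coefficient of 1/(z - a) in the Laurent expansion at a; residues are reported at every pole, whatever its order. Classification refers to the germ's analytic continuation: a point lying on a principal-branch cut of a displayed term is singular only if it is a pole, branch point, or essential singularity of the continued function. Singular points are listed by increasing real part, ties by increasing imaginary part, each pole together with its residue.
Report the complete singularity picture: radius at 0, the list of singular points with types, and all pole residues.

Radius of convergence at 0: 4 - (6/5)*sqrt(10).
At 4 - (6/5)*sqrt(10): a pole of order 1; residue -13/30 + (127/360)*sqrt(10).
At 4 + (6/5)*sqrt(10): a pole of order 1; residue -13/30 - (127/360)*sqrt(10).

Denominator factor (z**2 - 8*z + 8/5): discriminant 288/5, real irrational roots 4 + (6/5)*sqrt(10) and 4 - (6/5)*sqrt(10); poles of order 1, moduli 4 + (6/5)*sqrt(10) and 4 - (6/5)*sqrt(10).
The radius of convergence is the smallest modulus among the singular points: 4 - (6/5)*sqrt(10).
The factor z**2 - 8*z + 8/5 splits as (z - a)(z - a') with a = 4 - (6/5)*sqrt(10), a' = 4 + (6/5)*sqrt(10). At the order-1 pole a set g(z) = (z - a)*f(z) = [-13*z/15 - 5] / (z - a').
Simple pole: residue = g(a) at a = 4 - (6/5)*sqrt(10), which is -13/30 + (127/360)*sqrt(10).
The factor z**2 - 8*z + 8/5 splits as (z - a)(z - a') with a = 4 + (6/5)*sqrt(10), a' = 4 - (6/5)*sqrt(10). At the order-1 pole a set g(z) = (z - a)*f(z) = [-13*z/15 - 5] / (z - a').
Simple pole: residue = g(a) at a = 4 + (6/5)*sqrt(10), which is -13/30 - (127/360)*sqrt(10).
List the singular points by increasing real part (a conjugate pair: the negative imaginary part first).


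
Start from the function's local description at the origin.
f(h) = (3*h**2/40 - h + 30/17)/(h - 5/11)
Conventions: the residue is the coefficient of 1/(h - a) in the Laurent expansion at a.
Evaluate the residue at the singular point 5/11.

The residue is 21815/16456.

At the order-1 pole 5/11 set g(h) = (h - (5/11))*f(h) = 3*h**2/40 - h + 30/17.
Simple pole: residue = g(a) at a = 5/11, which is 21815/16456.


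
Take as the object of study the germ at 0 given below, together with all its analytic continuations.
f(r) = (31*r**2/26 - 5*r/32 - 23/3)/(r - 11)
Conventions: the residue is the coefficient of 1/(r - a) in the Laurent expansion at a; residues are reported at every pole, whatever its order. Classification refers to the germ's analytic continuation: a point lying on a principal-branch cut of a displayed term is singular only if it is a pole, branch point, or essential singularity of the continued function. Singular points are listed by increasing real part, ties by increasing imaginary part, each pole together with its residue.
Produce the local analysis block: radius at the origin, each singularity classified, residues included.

Denominator factor (r - 11): pole of order 1 at 11, modulus 11.
The radius of convergence is the smallest modulus among the singular points: 11.
At the order-1 pole 11 set g(r) = (r - (11))*f(r) = 31*r**2/26 - 5*r/32 - 23/3.
Simple pole: residue = g(a) at a = 11, which is 168335/1248.

Radius of convergence at 0: 11.
At 11: a pole of order 1; residue 168335/1248.


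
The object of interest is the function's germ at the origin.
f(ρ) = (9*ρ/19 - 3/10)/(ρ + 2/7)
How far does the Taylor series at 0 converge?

The radius of convergence is 2/7.

Denominator factor (ρ + 2/7): pole of order 1 at -2/7, modulus 2/7.
The radius of convergence is the smallest modulus among the singular points: 2/7.


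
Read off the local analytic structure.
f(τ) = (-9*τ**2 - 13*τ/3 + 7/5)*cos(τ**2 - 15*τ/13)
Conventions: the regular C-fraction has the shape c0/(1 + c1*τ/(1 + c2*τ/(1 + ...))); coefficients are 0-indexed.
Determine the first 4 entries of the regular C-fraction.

Taylor coefficients (expand at 0): a_0 = 7/5, a_1 = -13/3, a_2 = -3357/338, a_3 = 9/2.
c0 = a_0 = 7/5. Peel one level at a time: if S = 1 + c*τ/S' with S'(0) = 1, then c is the τ-coefficient of S and S' = c*τ/(S - 1).
S_1 = c0/f = 1 + (65/21)*τ + (2485505/149058)*τ^2 + ...; c1 = 65/21.
S_2 = c1*τ/(S_1 - 1) = 1 + (-497101/92274)*τ + (121474863/19307236)*τ^2 + ...; c2 = -497101/92274.
S_3 = c2*τ/(S_2 - 1) = 1 + (2550972123/2184261794)*τ + ...; c3 = 2550972123/2184261794.

The regular C-fraction coefficients are [7/5, 65/21, -497101/92274, 2550972123/2184261794].


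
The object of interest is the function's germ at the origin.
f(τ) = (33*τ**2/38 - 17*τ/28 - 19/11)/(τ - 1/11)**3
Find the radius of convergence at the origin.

Denominator factor (τ - 1/11)^3: pole of order 3 at 1/11, modulus 1/11.
The radius of convergence is the smallest modulus among the singular points: 1/11.

The radius of convergence is 1/11.


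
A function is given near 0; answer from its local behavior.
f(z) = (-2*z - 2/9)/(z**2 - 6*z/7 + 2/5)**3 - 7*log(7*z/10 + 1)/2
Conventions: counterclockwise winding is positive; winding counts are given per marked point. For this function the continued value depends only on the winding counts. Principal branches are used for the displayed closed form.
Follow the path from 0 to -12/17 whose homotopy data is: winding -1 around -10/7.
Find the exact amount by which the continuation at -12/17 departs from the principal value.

The rational part is single-valued and drops out of the difference; each branch term changes only by its own monodromy.
(-7/2)*log(1 - z/(-10/7)): each positive loop around -10/7 adds 2*pi*i to the log, so winding -1 contributes (-7/2)*(-1)*2*pi*i = (7)*pi*i.
Summing the contributions at z = -12/17 gives (7)*pi*i.

Continued minus principal equals (7)*pi*i.


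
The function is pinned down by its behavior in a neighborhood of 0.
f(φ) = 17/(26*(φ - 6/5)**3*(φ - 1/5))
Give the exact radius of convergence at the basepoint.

The radius of convergence is 1/5.

Denominator factor (φ - 6/5)^3: pole of order 3 at 6/5, modulus 6/5.
Denominator factor (φ - 1/5): pole of order 1 at 1/5, modulus 1/5.
The radius of convergence is the smallest modulus among the singular points: 1/5.


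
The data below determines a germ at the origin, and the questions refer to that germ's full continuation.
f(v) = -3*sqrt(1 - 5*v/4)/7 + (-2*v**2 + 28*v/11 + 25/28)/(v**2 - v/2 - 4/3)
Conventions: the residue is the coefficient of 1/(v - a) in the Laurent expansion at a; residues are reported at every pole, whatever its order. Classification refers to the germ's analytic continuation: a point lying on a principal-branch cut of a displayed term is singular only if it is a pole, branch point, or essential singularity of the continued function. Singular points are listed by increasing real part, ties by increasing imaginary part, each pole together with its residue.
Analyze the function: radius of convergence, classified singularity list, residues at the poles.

Radius of convergence at 0: 4/5.
At 1/4 - (1/12)*sqrt(201): a pole of order 1; residue 17/22 + (641/15477)*sqrt(201).
At 4/5: an algebraic (square-root) branch point.
At 1/4 + (1/12)*sqrt(201): a pole of order 1; residue 17/22 - (641/15477)*sqrt(201).

Denominator factor (v**2 - v/2 - 4/3): discriminant 67/12, real irrational roots 1/4 + (1/12)*sqrt(201) and 1/4 - (1/12)*sqrt(201); poles of order 1, moduli 1/4 + (1/12)*sqrt(201) and -1/4 + (1/12)*sqrt(201).
Branch term (-3/7)*sqrt(1 - v/(4/5)): its argument vanishes at v = 4/5, a square-root branch point, modulus 4/5.
The radius of convergence is the smallest modulus among the singular points: 4/5.
The branch term is analytic at 1/4 - (1/12)*sqrt(201) and contributes nothing to the residue; only the rational part matters.
The factor v**2 - v/2 - 4/3 splits as (v - a)(v - a') with a = 1/4 - (1/12)*sqrt(201), a' = 1/4 + (1/12)*sqrt(201). At the order-1 pole a set g(v) = (v - a)*(rational part) = [-2*v**2 + 28*v/11 + 25/28] / (v - a').
Simple pole: residue = g(a) at a = 1/4 - (1/12)*sqrt(201), which is 17/22 + (641/15477)*sqrt(201).
The branch term is analytic at 1/4 + (1/12)*sqrt(201) and contributes nothing to the residue; only the rational part matters.
The factor v**2 - v/2 - 4/3 splits as (v - a)(v - a') with a = 1/4 + (1/12)*sqrt(201), a' = 1/4 - (1/12)*sqrt(201). At the order-1 pole a set g(v) = (v - a)*(rational part) = [-2*v**2 + 28*v/11 + 25/28] / (v - a').
Simple pole: residue = g(a) at a = 1/4 + (1/12)*sqrt(201), which is 17/22 - (641/15477)*sqrt(201).
List the singular points by increasing real part (a conjugate pair: the negative imaginary part first).


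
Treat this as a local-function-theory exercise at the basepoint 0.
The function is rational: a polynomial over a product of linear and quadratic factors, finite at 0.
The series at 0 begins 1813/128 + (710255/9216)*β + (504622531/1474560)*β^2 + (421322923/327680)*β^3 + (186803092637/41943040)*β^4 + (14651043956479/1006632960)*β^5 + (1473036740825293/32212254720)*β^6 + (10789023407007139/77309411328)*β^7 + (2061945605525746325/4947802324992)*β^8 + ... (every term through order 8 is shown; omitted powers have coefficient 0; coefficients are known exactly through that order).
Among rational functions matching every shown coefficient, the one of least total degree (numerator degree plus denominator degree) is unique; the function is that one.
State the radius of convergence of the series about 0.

The radius of convergence is 4/11.

No rational of total degree below 7 reproduces all 9 coefficients; solving the [2/5] Pade equations on them gives f(β) = (-3*β**2/5 - β/9 - 37/22)/((β - 4/11)*(β**2 + 3*β/4 - 4/7)**2), whose expansion matches every shown term.
Denominator factor (β - 4/11): pole of order 1 at 4/11, modulus 4/11.
Denominator factor (β**2 + 3*β/4 - 4/7)^2: discriminant 319/112, real irrational roots -3/8 + (1/56)*sqrt(2233) and -3/8 - (1/56)*sqrt(2233); poles of order 2, moduli -3/8 + (1/56)*sqrt(2233) and 3/8 + (1/56)*sqrt(2233).
The radius of convergence is the smallest modulus among the singular points: 4/11.


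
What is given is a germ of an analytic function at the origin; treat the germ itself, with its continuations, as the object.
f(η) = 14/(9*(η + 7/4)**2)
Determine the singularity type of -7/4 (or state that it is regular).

The point is a pole of order 2.

The denominator factor η + 7/4 vanishes at -7/4 and appears to the power 2; the numerator there equals 14/9, nonzero, and no other factor vanishes.
Hence a pole whose order is the multiplicity, 2.


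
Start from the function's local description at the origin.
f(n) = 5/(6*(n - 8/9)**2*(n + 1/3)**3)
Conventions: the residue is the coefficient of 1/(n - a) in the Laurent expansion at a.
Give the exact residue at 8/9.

The residue is -32805/29282.

At the order-2 pole 8/9 set g(n) = (n - (8/9))^2*f(n) = 5/(6*(n + 1/3)**3).
Order-2 pole: residue = g'(a); g'(8/9) = -32805/29282, so the residue is -32805/29282.


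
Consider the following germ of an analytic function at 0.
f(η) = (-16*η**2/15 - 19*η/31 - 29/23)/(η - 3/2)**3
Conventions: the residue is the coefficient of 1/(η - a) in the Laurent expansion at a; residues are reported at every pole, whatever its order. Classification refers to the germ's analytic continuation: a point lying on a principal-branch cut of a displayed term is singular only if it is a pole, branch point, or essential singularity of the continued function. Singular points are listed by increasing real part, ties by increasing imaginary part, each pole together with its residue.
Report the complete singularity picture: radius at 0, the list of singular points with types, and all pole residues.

Radius of convergence at 0: 3/2.
At 3/2: a pole of order 3; residue -16/15.

Denominator factor (η - 3/2)^3: pole of order 3 at 3/2, modulus 3/2.
The radius of convergence is the smallest modulus among the singular points: 3/2.
At the order-3 pole 3/2 set g(η) = (η - (3/2))^3*f(η) = -16*η**2/15 - 19*η/31 - 29/23.
Order-3 pole: residue = g''(a)/2; g''(3/2) = -32/15, so the residue is -16/15.


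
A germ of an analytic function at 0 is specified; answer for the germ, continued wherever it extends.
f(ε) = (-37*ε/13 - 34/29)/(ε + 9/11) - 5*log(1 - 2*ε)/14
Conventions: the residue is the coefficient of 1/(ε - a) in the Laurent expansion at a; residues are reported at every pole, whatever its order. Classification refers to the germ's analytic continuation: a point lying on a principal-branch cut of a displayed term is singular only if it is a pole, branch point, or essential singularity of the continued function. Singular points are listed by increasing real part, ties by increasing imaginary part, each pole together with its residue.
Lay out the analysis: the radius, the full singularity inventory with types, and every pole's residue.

Radius of convergence at 0: 1/2.
At -9/11: a pole of order 1; residue 4795/4147.
At 1/2: a logarithmic branch point.

Denominator factor (ε + 9/11): pole of order 1 at -9/11, modulus 9/11.
Branch term (-5/14)*log(1 - ε/(1/2)): its argument vanishes at ε = 1/2, a logarithmic branch point, modulus 1/2.
The radius of convergence is the smallest modulus among the singular points: 1/2.
The branch term is analytic at -9/11 and contributes nothing to the residue; only the rational part matters.
At the order-1 pole -9/11 set g(ε) = (ε - (-9/11))*(rational part) = -37*ε/13 - 34/29.
Simple pole: residue = g(a) at a = -9/11, which is 4795/4147.
List the singular points by increasing real part (a conjugate pair: the negative imaginary part first).


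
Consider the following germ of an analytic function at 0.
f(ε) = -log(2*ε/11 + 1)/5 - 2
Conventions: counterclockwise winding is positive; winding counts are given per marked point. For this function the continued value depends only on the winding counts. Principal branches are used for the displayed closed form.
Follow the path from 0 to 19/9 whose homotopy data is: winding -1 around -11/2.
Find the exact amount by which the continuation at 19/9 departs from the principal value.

The rational part is single-valued and drops out of the difference; each branch term changes only by its own monodromy.
(-1/5)*log(1 - ε/(-11/2)): each positive loop around -11/2 adds 2*pi*i to the log, so winding -1 contributes (-1/5)*(-1)*2*pi*i = (2/5)*pi*i.
Summing the contributions at ε = 19/9 gives (2/5)*pi*i.

Continued minus principal equals (2/5)*pi*i.


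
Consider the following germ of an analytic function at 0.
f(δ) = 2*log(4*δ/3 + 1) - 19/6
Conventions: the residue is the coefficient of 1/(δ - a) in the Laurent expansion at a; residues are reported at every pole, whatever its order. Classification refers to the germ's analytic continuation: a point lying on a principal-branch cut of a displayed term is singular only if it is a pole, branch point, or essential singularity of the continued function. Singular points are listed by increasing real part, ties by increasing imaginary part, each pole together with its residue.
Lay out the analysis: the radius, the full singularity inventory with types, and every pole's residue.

Branch term (2)*log(1 - δ/(-3/4)): its argument vanishes at δ = -3/4, a logarithmic branch point, modulus 3/4.
The radius of convergence is the smallest modulus among the singular points: 3/4.

Radius of convergence at 0: 3/4.
At -3/4: a logarithmic branch point.


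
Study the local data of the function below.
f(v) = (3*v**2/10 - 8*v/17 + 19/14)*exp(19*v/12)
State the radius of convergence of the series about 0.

The factor exp(19*v/12) is entire and contributes no finite singular point.
The polynomial part has no poles.
No finite singular points: the Taylor series at 0 converges everywhere.

The radius of convergence is infinite.


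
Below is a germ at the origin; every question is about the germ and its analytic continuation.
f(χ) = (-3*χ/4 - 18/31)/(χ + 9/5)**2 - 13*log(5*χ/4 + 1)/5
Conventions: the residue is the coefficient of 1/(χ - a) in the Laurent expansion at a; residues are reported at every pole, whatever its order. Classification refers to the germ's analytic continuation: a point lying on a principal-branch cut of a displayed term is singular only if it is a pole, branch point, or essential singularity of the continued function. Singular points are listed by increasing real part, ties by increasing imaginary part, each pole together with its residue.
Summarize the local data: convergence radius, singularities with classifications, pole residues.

Denominator factor (χ + 9/5)^2: pole of order 2 at -9/5, modulus 9/5.
Branch term (-13/5)*log(1 - χ/(-4/5)): its argument vanishes at χ = -4/5, a logarithmic branch point, modulus 4/5.
The radius of convergence is the smallest modulus among the singular points: 4/5.
The branch term is analytic at -9/5 and contributes nothing to the residue; only the rational part matters.
At the order-2 pole -9/5 set g(χ) = (χ - (-9/5))^2*(rational part) = -3*χ/4 - 18/31.
Order-2 pole: residue = g'(a); g'(-9/5) = -3/4, so the residue is -3/4.
List the singular points by increasing real part (a conjugate pair: the negative imaginary part first).

Radius of convergence at 0: 4/5.
At -9/5: a pole of order 2; residue -3/4.
At -4/5: a logarithmic branch point.
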